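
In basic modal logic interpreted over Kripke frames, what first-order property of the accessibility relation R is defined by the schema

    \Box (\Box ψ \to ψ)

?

Suppose □(□ψ→ψ) is valid. Take Rxy and set V(ψ)={w : Ryw}. Then at y, □ψ holds; since □(□ψ→ψ) at x, □ψ→ψ at y, so ψ at y, i.e. Ryy.
The converse is a direct semantic check.
So the correspondent is shift-reflexivity.

shift-reflexivity: \forall x \forall y (Rxy \to Ryy)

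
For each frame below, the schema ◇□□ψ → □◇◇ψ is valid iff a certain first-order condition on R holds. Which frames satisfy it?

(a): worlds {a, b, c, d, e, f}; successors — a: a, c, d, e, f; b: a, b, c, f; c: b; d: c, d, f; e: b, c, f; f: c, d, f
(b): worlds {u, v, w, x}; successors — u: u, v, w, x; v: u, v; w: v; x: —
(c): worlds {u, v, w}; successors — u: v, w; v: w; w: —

Frame correspondent (Sahlqvist): ∀x ∀y ∀z ((xRy ∧ xRz) → ∃w (yR²w ∧ zR²w)) — i.e. a generalized confluence (Geach) condition.
(a): ✓.
(b): fails — uRu, uRx but no t with uR²t and xR²t.
(c): fails — uRv, uRv but no t with vR²t and vR²t.
Valid on: (a).

(a)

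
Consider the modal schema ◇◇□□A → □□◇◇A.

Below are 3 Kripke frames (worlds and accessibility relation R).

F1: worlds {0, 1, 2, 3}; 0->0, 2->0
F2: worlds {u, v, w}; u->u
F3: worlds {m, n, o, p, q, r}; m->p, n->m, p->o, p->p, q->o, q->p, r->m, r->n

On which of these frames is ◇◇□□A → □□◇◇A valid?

F1, F2

This is the axiom for a generalized confluence (Geach) condition; its first-order frame correspondent is ∀x ∀y ∀z ((xR²y ∧ xR²z) → ∃w (yR²w ∧ zR²w)).
F1: satisfies the condition.
F2: satisfies the condition.
F3: fails — mR²o, mR²o but no w with oR²w and oR²w.
Valid on: F1, F2.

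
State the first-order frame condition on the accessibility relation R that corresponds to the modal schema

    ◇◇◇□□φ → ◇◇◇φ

∀x ∀y (xR³y → ∃w (yR²w ∧ xR³w))

This is a Sahlqvist (Geach-type) schema ◇^3□^2φ → □^0◇^3φ.
Minimal-valuation argument: fix x; take any y with xR^3y and any z with xR^0z. Set V(φ) to the set of worlds R-reachable from y in exactly 2 steps. Then □^2φ holds at y, so the antecedent holds at x; validity forces ◇^3φ at z, giving a w with zR^3w and yR^2w.
First-order correspondent: ∀x ∀y (xR³y → ∃w (yR²w ∧ xR³w)).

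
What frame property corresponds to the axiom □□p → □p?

density

Suppose □□p→□p is valid. Take Rxy and set V(p)={w : xR²w}. Then □□p at x, so □p at x, so p at y, i.e. ∃z(Rxz∧Rzy).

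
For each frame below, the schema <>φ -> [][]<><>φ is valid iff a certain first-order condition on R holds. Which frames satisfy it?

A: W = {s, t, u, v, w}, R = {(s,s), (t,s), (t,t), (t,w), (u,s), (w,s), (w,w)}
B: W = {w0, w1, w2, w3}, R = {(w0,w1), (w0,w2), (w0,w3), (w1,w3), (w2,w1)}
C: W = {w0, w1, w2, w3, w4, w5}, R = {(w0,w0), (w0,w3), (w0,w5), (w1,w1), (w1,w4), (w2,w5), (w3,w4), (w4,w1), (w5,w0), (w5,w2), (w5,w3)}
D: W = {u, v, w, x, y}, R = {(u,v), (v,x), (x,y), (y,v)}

This is the axiom for a generalized confluence (Geach) condition; its first-order frame correspondent is forall x forall y forall z ((xRy & x R^2 z) -> exists w (y = w & z R^2 w)).
A: fails — tRt, tR²s but no w* with t=w* and sR²w*.
B: fails — w0Rw1, w0R²w1 but no w with w1=w and w1R²w.
C: fails — w0Rw0, w0R²w3 but no w with w0=w and w3R²w.
D: holds.

D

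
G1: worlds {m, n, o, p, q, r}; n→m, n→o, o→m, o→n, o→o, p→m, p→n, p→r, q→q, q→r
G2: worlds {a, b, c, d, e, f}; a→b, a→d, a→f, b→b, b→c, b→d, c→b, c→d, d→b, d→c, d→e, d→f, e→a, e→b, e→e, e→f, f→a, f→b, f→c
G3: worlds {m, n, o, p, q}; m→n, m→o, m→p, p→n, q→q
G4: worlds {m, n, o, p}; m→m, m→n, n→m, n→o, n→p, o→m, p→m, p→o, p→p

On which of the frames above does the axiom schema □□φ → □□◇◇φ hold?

G2, G4

The schema corresponds to a generalized confluence (Geach) condition: ∀x ∀z (xR²z → ∃w (xR²w ∧ zR²w)).
G1: fails — nR²m but no w with nR²w and mR²w.
G2: holds.
G3: fails — mR²n but no w with mR²w and nR²w.
G4: holds.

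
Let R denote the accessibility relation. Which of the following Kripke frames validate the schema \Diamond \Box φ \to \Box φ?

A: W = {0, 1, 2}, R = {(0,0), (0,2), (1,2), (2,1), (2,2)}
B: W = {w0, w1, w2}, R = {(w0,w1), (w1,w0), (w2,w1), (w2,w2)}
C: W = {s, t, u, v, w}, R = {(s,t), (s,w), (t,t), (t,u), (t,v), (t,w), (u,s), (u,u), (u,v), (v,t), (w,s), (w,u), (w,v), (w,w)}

none

Frame correspondent (Sahlqvist): \forall x \forall y \forall z (Rxy \wedge Rxz \to Ryz) — i.e. the Euclidean property.
A: fails — R02 and R00 but not R20.
B: fails — Rw0w1 and Rw0w1 but not Rw1w1.
C: fails — Rsw and Rst but not Rwt.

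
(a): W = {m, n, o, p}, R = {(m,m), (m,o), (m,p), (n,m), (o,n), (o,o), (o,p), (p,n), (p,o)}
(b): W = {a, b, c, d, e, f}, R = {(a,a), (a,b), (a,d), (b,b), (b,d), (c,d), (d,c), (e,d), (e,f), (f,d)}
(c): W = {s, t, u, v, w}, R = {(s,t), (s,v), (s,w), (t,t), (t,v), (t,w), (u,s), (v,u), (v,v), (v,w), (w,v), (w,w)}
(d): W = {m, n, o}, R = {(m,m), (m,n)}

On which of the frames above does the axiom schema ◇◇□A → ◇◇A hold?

This is the axiom for a generalized confluence (Geach) condition; its first-order frame correspondent is ∀x ∀y (xR²y → ∃w (yRw ∧ xR²w)).
(a): holds.
(b): fails — cR²c but no w with cRw and cR²w.
(c): fails — sR²u but no w* with uRw* and sR²w*.
(d): fails — mR²n but no w with nRw and mR²w.
Valid on: (a).

(a)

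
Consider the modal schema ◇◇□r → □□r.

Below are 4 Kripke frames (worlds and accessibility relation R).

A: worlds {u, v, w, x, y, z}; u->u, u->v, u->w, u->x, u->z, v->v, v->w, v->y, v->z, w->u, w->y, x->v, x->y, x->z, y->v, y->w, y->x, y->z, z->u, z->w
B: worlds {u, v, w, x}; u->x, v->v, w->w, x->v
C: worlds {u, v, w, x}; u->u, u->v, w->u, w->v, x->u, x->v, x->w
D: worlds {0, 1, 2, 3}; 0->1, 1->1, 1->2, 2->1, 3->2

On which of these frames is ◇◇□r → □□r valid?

The schema corresponds to a generalized confluence (Geach) condition: ∀x ∀y ∀z ((xR²y ∧ xR²z) → ∃w (yRw ∧ z = w)).
A: fails — uR²u, uR²y but no t with uRt and y=t.
B: satisfies the condition.
C: fails — uR²v, uR²u but no t with vRt and u=t.
D: fails — 0R²2, 0R²2 but no w with 2Rw and 2=w.
Valid on: B.

B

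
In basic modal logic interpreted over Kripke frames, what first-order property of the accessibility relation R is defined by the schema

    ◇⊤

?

Seriality

◇⊤ holds at w iff w has a successor, so frame-validity of ◇⊤ is exactly seriality. Equivalently via □r → ◇r:
Suppose □r→◇r is valid. At any x set V(r)=W. Then □r at x, so ◇r at x, so x has a successor.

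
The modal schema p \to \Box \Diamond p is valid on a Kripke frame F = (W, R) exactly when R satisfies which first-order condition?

symmetry: \forall x \forall y (Rxy \to Ryx)

Suppose p→□◇p is valid. Take Rxy and set V(p)={x}. Then p at x, so □◇p at x, so ◇p at y, so some z with Ryz has p; z=x, i.e. Ryx.
The converse is a direct semantic check.
So the correspondent is symmetry.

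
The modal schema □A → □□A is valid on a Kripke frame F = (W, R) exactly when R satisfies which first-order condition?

Transitivity

Suppose □A→□□A is valid. Take Rxy, Ryz and set V(A)={w : Rxw}. Then □A at x, so □□A at x, so □A at y, so A at z, i.e. Rxz.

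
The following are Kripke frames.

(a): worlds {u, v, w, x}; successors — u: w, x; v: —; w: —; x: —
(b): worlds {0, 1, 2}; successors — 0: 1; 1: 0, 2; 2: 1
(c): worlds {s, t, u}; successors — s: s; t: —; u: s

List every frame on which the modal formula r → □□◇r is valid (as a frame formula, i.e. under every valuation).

(a)

The schema corresponds to a generalized confluence (Geach) condition: ∀x ∀z (xR²z → ∃w (x = w ∧ zRw)).
(a): holds.
(b): fails — 0R²0 but no w with 0=w and 0Rw.
(c): fails — uR²s but no w with u=w and sRw.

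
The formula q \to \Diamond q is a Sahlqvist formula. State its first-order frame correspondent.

This schema is equivalent to the T axiom □q → q.
Its frame correspondent is reflexivity — \forall x Rxx.

reflexivity: \forall x Rxx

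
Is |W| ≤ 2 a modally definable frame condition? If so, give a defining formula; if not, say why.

Modal frame validity is preserved under disjoint unions.
Any modal formula valid on each of 3 disjoint one-world frames is valid on their disjoint union (validity is preserved under disjoint unions). Each one-world frame has |W|=1≤2, but the union has |W|=3.
So no modal formula (or set of formulas) defines exactly the |W|≤2 frames.

Not definable by any modal formula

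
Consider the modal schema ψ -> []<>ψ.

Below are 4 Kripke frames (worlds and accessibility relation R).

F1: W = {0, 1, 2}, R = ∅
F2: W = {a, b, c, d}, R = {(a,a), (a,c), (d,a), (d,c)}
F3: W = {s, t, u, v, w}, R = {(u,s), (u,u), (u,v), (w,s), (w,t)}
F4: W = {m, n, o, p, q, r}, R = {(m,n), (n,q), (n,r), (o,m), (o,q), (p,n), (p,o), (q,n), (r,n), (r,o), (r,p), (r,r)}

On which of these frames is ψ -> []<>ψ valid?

Frame correspondent (Sahlqvist): forall x forall y (Rxy -> Ryx) — i.e. symmetry.
F1: holds.
F2: fails — Rac but not Rca.
F3: fails — Ruv but not Rvu.
F4: fails — Rom but not Rmo.

F1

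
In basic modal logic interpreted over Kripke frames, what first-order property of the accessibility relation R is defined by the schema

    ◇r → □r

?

Suppose ◇r→□r is valid. Take Rxy, Rxz and set V(r)={y}. Then ◇r at x, so □r at x, so r at z, i.e. z=y.
Conversely, any frame satisfying ∀x ∀y ∀z (Rxy ∧ Rxz → y = z) validates the schema.
So the correspondent is partial functionality.

partial functionality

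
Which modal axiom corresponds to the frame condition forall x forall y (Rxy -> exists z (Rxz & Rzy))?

A defining formula is □□r → □r (the C4 axiom).

□□r → □r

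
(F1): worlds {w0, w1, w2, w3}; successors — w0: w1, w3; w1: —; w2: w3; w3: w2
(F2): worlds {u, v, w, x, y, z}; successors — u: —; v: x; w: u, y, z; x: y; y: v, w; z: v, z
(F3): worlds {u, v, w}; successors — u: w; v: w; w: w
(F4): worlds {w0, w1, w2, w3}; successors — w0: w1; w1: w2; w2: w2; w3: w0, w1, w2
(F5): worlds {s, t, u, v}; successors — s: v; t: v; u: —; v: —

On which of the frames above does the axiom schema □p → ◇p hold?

Frame correspondent (Sahlqvist): ∀x ∃y Rxy — i.e. seriality.
(F1): fails — world w1 has no successor.
(F2): fails — world u has no successor.
(F3): condition met.
(F4): condition met.
(F5): fails — world u has no successor.

(F3), (F4)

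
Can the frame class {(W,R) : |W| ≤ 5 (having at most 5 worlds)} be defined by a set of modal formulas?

Any modally definable frame class is closed under disjoint unions.
Any modal formula valid on each of 6 disjoint one-world frames is valid on their disjoint union (validity is preserved under disjoint unions). Each one-world frame has |W|=1≤5, but the union has |W|=6.
Hence having at most 5 worlds is not modally definable.

Not modally definable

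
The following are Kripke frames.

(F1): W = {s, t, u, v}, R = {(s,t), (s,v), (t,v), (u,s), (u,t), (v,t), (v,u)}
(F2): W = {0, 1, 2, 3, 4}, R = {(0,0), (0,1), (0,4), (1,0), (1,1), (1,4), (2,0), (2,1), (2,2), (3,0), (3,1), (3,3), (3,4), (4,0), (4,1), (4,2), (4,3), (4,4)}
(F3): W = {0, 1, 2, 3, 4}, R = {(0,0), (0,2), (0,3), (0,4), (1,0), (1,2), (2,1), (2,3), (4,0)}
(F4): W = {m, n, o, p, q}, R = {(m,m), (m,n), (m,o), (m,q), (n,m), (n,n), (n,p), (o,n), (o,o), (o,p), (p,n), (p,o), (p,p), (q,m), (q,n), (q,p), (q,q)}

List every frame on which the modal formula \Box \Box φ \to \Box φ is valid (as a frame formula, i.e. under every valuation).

This is the axiom for density; its first-order frame correspondent is \forall x \forall y (Rxy \to \exists z (Rxz \wedge Rzy)).
(F1): fails — Rtv but no z with Rtz and Rzv.
(F2): ✓.
(F3): fails — R23 but no z with R2z and Rz3.
(F4): ✓.
Valid on: (F2), (F4).

(F2), (F4)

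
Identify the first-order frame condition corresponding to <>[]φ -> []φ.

Equivalently (dual form): ◇φ → □◇φ.
Suppose ◇φ→□◇φ is valid. Take Rxy, Rxz and set V(φ)={y}. Then ◇φ at x, so □◇φ at x, so ◇φ at z, so some w with Rzw has φ; w=y, i.e. Rzy. By symmetry of the argument, Ryz.

The Euclidean property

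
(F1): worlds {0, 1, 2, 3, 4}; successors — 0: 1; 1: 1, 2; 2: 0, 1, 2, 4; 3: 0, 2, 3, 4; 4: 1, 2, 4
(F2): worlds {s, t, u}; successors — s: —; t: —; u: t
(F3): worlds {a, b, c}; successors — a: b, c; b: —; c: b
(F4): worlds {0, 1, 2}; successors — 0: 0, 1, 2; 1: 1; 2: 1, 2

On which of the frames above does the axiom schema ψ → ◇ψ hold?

(F4)

The schema corresponds to reflexivity: ∀x Rxx.
(F1): fails — world 0 does not see itself.
(F2): fails — world s does not see itself.
(F3): fails — world a does not see itself.
(F4): satisfies the condition.
Valid on: (F4).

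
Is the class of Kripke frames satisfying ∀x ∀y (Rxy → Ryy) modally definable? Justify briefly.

The condition is shift-reflexivity. A defining modal formula is □(□q → q).
Suppose □(□q→q) is valid. Take Rxy and set V(q)={w : Ryw}. Then at y, □q holds; since □(□q→q) at x, □q→q at y, so q at y, i.e. Ryy.

Yes, by □(□q → q)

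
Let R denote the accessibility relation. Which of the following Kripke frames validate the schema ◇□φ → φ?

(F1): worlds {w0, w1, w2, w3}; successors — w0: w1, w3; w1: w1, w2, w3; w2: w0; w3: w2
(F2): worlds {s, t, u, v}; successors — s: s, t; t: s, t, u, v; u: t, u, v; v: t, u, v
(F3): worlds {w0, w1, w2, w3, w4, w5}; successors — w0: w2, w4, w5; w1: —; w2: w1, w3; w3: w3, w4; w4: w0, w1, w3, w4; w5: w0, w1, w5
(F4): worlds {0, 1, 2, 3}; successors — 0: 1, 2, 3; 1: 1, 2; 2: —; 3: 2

(F2)

The schema corresponds to symmetry: ∀x ∀y (Rxy → Ryx).
(F1): fails — Rw1w2 but not Rw2w1.
(F2): ✓.
(F3): fails — Rw4w1 but not Rw1w4.
(F4): fails — R32 but not R23.
Valid on: (F2).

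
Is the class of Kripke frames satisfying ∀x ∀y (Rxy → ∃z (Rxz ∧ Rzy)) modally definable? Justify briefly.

The condition is density. A defining modal formula is □□r → □r.
Suppose □□r→□r is valid. Take Rxy and set V(r)={w : xR²w}. Then □□r at x, so □r at x, so r at y, i.e. ∃z(Rxz∧Rzy).

Yes — defined by □□r → □r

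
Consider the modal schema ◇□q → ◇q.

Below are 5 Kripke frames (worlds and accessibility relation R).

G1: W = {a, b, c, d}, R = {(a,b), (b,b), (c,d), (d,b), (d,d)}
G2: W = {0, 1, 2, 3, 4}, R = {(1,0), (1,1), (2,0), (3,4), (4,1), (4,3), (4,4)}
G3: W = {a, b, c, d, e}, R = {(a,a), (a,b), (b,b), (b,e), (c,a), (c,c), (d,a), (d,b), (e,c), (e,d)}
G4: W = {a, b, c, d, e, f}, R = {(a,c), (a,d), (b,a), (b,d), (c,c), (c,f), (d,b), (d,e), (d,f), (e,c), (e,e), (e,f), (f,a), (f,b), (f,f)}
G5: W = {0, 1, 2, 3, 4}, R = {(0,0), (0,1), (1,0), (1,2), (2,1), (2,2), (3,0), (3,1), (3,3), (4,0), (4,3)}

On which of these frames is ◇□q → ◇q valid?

G1, G5

This is the axiom for a generalized confluence (Geach) condition; its first-order frame correspondent is ∀x ∀y (xRy → ∃w (yRw ∧ xRw)).
G1: satisfies the condition.
G2: fails — 1R0 but no w with 0Rw and 1Rw.
G3: fails — bRe but no w with eRw and bRw.
G4: fails — aRd but no w with dRw and aRw.
G5: satisfies the condition.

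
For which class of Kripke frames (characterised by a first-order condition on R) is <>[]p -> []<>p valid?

Suppose ◇□p→□◇p is valid. Take Rxy, Rxz and set V(p)={w : Ryw}. Then □p at y so ◇□p at x, so □◇p at x, so ◇p at z, giving w with Rzw and Ryw.

convergence: forall x forall y forall z (Rxy & Rxz -> exists w (Ryw & Rzw))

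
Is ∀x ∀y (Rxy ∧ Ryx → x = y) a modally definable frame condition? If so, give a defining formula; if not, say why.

Not modally definable

If a class were modally definable it would be closed under surjective bounded morphisms (Goldblatt–Thomason).
The 8-cycle (worlds w0,w1,w2,w3,w4,w5,w6,w7 with w0→w1→w2→w3→w4→w5→w6→w7→w0) is antisymmetric. Sending even-indexed worlds to a and odd-indexed worlds to b is a surjective bounded morphism onto the two-world frame with a↔b, which is not antisymmetric.
So the class is not modally definable.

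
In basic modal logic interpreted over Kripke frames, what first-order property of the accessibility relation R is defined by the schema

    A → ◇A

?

Replacing A by ¬A and contraposing gives the equivalent schema □A → A.
Suppose □A→A is valid. At any x set V(A)={w : Rxw}. Then □A holds at x, so A holds at x, i.e. Rxx.

Reflexivity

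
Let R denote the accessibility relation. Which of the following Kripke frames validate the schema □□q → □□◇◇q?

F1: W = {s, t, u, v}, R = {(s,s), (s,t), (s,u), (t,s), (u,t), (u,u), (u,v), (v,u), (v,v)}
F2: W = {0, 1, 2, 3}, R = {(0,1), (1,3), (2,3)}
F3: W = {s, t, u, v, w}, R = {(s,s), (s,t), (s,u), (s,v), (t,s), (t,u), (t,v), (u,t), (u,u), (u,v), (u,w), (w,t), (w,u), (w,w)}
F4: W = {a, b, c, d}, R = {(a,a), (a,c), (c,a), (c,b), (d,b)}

The schema corresponds to a generalized confluence (Geach) condition: ∀x ∀z (xR²z → ∃w (xR²w ∧ zR²w)).
F1: ✓.
F2: fails — 0R²3 but no w with 0R²w and 3R²w.
F3: fails — sR²v but no w* with sR²w* and vR²w*.
F4: fails — aR²b but no w with aR²w and bR²w.

F1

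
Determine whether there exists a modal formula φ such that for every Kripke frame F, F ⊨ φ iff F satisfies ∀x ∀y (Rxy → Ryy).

The condition is shift-reflexivity. A defining modal formula is □(□q → q).
Suppose □(□q→q) is valid. Take Rxy and set V(q)={w : Ryw}. Then at y, □q holds; since □(□q→q) at x, □q→q at y, so q at y, i.e. Ryy.

Yes, by □(□q → q)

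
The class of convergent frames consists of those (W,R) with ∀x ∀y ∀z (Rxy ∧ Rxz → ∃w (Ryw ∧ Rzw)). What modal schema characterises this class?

This is convergence; the standard corresponding axiom is .2: ◇□q → □◇q.
Suppose ◇□q→□◇q is valid. Take Rxy, Rxz and set V(q)={w : Ryw}. Then □q at y so ◇□q at x, so □◇q at x, so ◇q at z, giving w with Rzw and Ryw.

◇□q → □◇q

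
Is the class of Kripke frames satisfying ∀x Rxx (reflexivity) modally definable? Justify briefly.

Yes, by □r → r

This is a Sahlqvist condition; the T axiom □r → r defines it.
Suppose □r→r is valid. At any x set V(r)={w : Rxw}. Then □r holds at x, so r holds at x, i.e. Rxx.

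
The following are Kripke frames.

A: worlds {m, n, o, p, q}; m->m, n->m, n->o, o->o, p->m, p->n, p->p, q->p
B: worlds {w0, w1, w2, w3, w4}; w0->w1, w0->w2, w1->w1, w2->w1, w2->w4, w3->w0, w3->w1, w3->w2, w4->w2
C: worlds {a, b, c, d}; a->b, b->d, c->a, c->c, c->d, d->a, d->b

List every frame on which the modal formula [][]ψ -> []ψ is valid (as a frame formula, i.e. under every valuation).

A

This is the axiom for density; its first-order frame correspondent is forall x forall y (Rxy -> exists z (Rxz & Rzy)).
A: condition met.
B: fails — Rw2w4 but no z with Rw2z and Rzw4.
C: fails — Rab but no z with Raz and Rzb.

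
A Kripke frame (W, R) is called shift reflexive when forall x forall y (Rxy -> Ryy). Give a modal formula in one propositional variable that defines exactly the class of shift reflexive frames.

□(□p → p)

A defining formula is □(□p → p) (the T□ axiom).
Suppose □(□p→p) is valid. Take Rxy and set V(p)={w : Ryw}. Then at y, □p holds; since □(□p→p) at x, □p→p at y, so p at y, i.e. Ryy.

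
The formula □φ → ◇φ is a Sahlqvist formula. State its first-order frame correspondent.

This schema is the D axiom.
It corresponds to seriality: ∀x ∃y Rxy.

seriality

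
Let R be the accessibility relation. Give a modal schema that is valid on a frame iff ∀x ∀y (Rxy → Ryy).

The condition is shift-reflexivity. The T□ schema □(□q → q) defines it.

□(□q → q)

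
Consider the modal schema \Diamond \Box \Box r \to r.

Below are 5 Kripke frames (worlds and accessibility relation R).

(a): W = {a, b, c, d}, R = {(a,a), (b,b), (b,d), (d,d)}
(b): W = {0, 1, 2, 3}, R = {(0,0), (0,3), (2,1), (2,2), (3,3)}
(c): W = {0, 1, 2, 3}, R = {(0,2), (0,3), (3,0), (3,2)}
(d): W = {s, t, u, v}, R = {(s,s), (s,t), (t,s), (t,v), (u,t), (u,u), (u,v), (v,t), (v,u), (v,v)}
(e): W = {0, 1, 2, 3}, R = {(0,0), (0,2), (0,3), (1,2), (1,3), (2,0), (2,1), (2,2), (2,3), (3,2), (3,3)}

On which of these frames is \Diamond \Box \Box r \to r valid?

This is the axiom for a generalized confluence (Geach) condition; its first-order frame correspondent is \forall x \forall y (xRy \to \exists w (y R^2 w \wedge x = w)).
(a): fails — bRd but no w with dR²w and b=w.
(b): fails — 0R3 but no w with 3R²w and 0=w.
(c): fails — 0R2 but no w with 2R²w and 0=w.
(d): satisfies the condition.
(e): satisfies the condition.

(d), (e)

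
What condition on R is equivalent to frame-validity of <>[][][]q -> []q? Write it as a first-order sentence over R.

forall x forall y forall z ((xRy & xRz) -> exists w (y R^3 w & z = w))

This is a Sahlqvist (Geach-type) schema ◇^1□^3q → □^1◇^0q.
Minimal-valuation argument: fix x; take any y with xR^1y and any z with xR^1z. Set V(q) to the set of worlds R-reachable from y in exactly 3 steps. Then □^3q holds at y, so the antecedent holds at x; validity forces ◇^0q at z, giving a w with zR^0w and yR^3w.
First-order correspondent: forall x forall y forall z ((xRy & xRz) -> exists w (y R^3 w & z = w)).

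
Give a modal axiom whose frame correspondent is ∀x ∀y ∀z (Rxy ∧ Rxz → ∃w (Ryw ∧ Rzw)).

◇□s → □◇s

The condition is convergence. The .2 schema ◇□s → □◇s defines it.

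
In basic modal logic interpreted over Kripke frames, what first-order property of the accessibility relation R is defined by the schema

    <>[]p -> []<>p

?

Convergence

Suppose ◇□p→□◇p is valid. Take Rxy, Rxz and set V(p)={w : Ryw}. Then □p at y so ◇□p at x, so □◇p at x, so ◇p at z, giving w with Rzw and Ryw.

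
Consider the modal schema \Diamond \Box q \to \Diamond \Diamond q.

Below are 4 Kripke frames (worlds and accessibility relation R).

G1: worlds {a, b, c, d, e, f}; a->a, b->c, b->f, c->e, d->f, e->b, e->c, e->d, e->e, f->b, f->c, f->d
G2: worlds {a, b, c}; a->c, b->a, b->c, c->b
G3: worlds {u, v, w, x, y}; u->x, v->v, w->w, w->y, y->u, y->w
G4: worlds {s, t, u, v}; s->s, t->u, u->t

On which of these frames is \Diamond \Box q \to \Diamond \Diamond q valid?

G1, G2, G4

This is the axiom for a generalized confluence (Geach) condition; its first-order frame correspondent is \forall x \forall y (xRy \to \exists w (yRw \wedge x R^2 w)).
G1: holds.
G2: holds.
G3: fails — uRx but no t with xRt and uR²t.
G4: holds.
Valid on: G1, G2, G4.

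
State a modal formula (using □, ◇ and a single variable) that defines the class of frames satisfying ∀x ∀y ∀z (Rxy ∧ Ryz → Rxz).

□ψ → □□ψ

The condition is transitivity. The 4 schema □ψ → □□ψ defines it.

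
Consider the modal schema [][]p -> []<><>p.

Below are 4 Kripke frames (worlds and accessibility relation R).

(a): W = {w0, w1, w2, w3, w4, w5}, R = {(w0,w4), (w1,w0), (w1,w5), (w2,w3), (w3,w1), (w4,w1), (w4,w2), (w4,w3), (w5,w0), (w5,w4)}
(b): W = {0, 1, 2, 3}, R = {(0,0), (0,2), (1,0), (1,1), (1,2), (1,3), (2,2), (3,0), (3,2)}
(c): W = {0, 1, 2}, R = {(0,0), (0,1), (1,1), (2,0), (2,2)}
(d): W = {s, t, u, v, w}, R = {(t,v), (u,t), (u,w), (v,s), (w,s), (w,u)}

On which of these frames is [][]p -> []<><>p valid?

(b), (c)

The schema corresponds to a generalized confluence (Geach) condition: forall x forall z (xRz -> exists w (x R^2 w & z R^2 w)).
(a): fails — w1Rw0 but no w with w1R²w and w0R²w.
(b): satisfies the condition.
(c): satisfies the condition.
(d): fails — tRv but no w* with tR²w* and vR²w*.
Valid on: (b), (c).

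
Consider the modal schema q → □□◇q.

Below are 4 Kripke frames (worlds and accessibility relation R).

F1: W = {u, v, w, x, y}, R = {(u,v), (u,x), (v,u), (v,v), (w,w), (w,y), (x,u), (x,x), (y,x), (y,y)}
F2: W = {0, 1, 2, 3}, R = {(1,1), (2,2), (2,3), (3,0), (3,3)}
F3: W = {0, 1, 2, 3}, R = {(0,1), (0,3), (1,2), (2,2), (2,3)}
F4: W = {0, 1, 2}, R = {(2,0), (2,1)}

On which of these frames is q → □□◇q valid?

F4

This is the axiom for a generalized confluence (Geach) condition; its first-order frame correspondent is ∀x ∀z (xR²z → ∃w (x = w ∧ zRw)).
F1: fails — uR²u but no t with u=t and uRt.
F2: fails — 2R²0 but no w with 2=w and 0Rw.
F3: fails — 0R²2 but no w with 0=w and 2Rw.
F4: holds.
Valid on: F4.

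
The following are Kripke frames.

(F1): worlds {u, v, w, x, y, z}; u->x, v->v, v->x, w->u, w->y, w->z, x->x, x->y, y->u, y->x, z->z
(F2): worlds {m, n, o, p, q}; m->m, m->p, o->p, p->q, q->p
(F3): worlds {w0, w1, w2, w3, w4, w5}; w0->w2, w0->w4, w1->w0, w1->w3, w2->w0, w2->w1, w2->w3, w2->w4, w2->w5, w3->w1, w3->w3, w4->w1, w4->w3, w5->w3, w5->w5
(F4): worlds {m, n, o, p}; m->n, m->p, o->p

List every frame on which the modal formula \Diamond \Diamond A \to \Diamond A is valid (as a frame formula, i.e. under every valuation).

This is the axiom for transitivity; its first-order frame correspondent is \forall x \forall y \forall z (Rxy \wedge Ryz \to Rxz).
(F1): fails — Ryx and Rxy but not Ryy.
(F2): fails — Rop and Rpq but not Roq.
(F3): fails — Rw1w0 and Rw0w4 but not Rw1w4.
(F4): condition met.
Valid on: (F4).

(F4)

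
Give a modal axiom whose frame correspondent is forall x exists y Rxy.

The condition is seriality. The D schema □s → ◇s defines it.
Suppose □s→◇s is valid. At any x set V(s)=W. Then □s at x, so ◇s at x, so x has a successor.

□s → ◇s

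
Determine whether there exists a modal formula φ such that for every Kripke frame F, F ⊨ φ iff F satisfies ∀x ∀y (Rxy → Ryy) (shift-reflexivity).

Yes: it is shift-reflexivity, defined by the T□ schema □(□p → p).
Suppose □(□p→p) is valid. Take Rxy and set V(p)={w : Ryw}. Then at y, □p holds; since □(□p→p) at x, □p→p at y, so p at y, i.e. Ryy.

Yes, by □(□p → p)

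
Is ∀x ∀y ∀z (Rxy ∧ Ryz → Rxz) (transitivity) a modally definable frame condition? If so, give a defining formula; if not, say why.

Definable; □p → □□p defines it

The condition is transitivity. A defining modal formula is □p → □□p.
Suppose □p→□□p is valid. Take Rxy, Ryz and set V(p)={w : Rxw}. Then □p at x, so □□p at x, so □p at y, so p at z, i.e. Rxz.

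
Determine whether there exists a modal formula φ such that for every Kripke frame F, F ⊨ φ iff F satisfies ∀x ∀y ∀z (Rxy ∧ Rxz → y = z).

Yes, by ◇q → □q

Yes: it is partial functionality, defined by the CD schema ◇q → □q.
Suppose ◇q→□q is valid. Take Rxy, Rxz and set V(q)={y}. Then ◇q at x, so □q at x, so q at z, i.e. z=y.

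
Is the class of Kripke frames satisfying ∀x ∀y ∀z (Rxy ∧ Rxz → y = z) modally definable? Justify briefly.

Yes: it is partial functionality, defined by the CD schema ◇q → □q.
Suppose ◇q→□q is valid. Take Rxy, Rxz and set V(q)={y}. Then ◇q at x, so □q at x, so q at z, i.e. z=y.

Yes, by ◇q → □q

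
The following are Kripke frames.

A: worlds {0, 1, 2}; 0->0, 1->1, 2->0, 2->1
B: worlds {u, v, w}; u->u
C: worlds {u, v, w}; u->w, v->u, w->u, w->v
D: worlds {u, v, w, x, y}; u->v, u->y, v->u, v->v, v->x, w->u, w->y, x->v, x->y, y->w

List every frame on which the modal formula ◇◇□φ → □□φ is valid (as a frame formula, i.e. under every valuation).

The schema corresponds to a generalized confluence (Geach) condition: ∀x ∀y ∀z ((xR²y ∧ xR²z) → ∃w (yRw ∧ z = w)).
A: fails — 2R²0, 2R²1 but no w with 0Rw and 1=w.
B: condition met.
C: fails — uR²u, uR²u but no t with uRt and u=t.
D: fails — uR²u, uR²u but no t with uRt and u=t.
Valid on: B.

B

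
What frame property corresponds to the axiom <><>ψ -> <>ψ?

Replacing ψ by ¬ψ and contraposing gives the equivalent schema □ψ → □□ψ.
Suppose □ψ→□□ψ is valid. Take Rxy, Ryz and set V(ψ)={w : Rxw}. Then □ψ at x, so □□ψ at x, so □ψ at y, so ψ at z, i.e. Rxz.
The converse is a direct semantic check.
So the correspondent is transitivity.

Transitivity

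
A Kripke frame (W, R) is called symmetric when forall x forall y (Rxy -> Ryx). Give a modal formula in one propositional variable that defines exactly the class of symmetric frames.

r → □◇r

This is symmetry; the standard corresponding axiom is B: r → □◇r.
Suppose r→□◇r is valid. Take Rxy and set V(r)={x}. Then r at x, so □◇r at x, so ◇r at y, so some z with Ryz has r; z=x, i.e. Ryx.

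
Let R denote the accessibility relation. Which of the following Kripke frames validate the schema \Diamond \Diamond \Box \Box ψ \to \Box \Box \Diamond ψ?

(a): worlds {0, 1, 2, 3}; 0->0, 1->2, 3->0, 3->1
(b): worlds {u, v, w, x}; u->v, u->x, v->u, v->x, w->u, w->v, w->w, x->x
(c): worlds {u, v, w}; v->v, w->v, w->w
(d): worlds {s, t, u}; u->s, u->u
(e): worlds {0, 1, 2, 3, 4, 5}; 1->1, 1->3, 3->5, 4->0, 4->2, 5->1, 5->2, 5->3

(c)

Frame correspondent (Sahlqvist): \forall x \forall y \forall z ((x R^2 y \wedge x R^2 z) \to \exists w (y R^2 w \wedge zRw)) — i.e. a generalized confluence (Geach) condition.
(a): fails — 3R²0, 3R²2 but no w with 0R²w and 2Rw.
(b): fails — wR²x, wR²w but no t with xR²t and wRt.
(c): condition met.
(d): fails — uR²s, uR²s but no w with sR²w and sRw.
(e): fails — 1R²3, 1R²3 but no w with 3R²w and 3Rw.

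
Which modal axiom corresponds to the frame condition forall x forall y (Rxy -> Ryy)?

□(□q → q)

The condition is shift-reflexivity. The T□ schema □(□q → q) defines it.
Suppose □(□q→q) is valid. Take Rxy and set V(q)={w : Ryw}. Then at y, □q holds; since □(□q→q) at x, □q→q at y, so q at y, i.e. Ryy.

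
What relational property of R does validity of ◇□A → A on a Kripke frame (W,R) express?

symmetry

Equivalently (dual form): A → □◇A.
Suppose A→□◇A is valid. Take Rxy and set V(A)={x}. Then A at x, so □◇A at x, so ◇A at y, so some z with Ryz has A; z=x, i.e. Ryx.
The converse is a direct semantic check.
So the correspondent is symmetry.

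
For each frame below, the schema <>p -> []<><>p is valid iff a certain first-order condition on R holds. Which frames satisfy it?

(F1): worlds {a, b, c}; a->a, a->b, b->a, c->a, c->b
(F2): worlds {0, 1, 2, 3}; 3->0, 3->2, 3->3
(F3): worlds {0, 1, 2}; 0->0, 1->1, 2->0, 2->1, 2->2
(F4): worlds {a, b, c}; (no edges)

(F1), (F4)

Frame correspondent (Sahlqvist): forall x forall y forall z ((xRy & xRz) -> exists w (y = w & z R^2 w)) — i.e. a generalized confluence (Geach) condition.
(F1): holds.
(F2): fails — 3R0, 3R0 but no w with 0=w and 0R²w.
(F3): fails — 2R0, 2R1 but no w with 0=w and 1R²w.
(F4): holds.
Valid on: (F1), (F4).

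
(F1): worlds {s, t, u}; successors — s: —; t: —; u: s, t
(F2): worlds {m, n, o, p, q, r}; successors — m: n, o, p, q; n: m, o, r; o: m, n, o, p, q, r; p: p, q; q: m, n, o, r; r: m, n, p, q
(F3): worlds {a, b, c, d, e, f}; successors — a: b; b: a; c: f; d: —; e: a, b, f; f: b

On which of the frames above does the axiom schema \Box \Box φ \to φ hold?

Frame correspondent (Sahlqvist): \forall x \exists w (x R^2 w \wedge x = w) — i.e. a generalized confluence (Geach) condition.
(F1): fails — at s but no w with sR²w and s=w.
(F2): holds.
(F3): fails — at c but no w with cR²w and c=w.

(F2)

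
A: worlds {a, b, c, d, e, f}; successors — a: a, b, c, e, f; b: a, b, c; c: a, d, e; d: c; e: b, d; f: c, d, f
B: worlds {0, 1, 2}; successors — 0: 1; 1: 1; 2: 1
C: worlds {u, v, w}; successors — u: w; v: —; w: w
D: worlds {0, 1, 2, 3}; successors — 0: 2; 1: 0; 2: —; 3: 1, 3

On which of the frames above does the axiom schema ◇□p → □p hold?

B, C

The schema corresponds to a generalized confluence (Geach) condition: ∀x ∀y ∀z ((xRy ∧ xRz) → ∃w (yRw ∧ z = w)).
A: fails — aRb, aRe but no w with bRw and e=w.
B: holds.
C: holds.
D: fails — 0R2, 0R2 but no w with 2Rw and 2=w.
Valid on: B, C.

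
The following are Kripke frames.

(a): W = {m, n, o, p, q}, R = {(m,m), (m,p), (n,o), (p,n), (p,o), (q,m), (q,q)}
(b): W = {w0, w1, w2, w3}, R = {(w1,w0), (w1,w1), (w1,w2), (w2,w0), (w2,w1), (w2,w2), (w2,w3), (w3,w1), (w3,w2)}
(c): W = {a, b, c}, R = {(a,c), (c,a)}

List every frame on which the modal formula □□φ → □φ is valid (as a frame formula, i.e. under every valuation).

(b)

Frame correspondent (Sahlqvist): ∀x ∀y (Rxy → ∃z (Rxz ∧ Rzy)) — i.e. density.
(a): fails — Rpn but no z with Rpz and Rzn.
(b): satisfies the condition.
(c): fails — Rac but no z with Raz and Rzc.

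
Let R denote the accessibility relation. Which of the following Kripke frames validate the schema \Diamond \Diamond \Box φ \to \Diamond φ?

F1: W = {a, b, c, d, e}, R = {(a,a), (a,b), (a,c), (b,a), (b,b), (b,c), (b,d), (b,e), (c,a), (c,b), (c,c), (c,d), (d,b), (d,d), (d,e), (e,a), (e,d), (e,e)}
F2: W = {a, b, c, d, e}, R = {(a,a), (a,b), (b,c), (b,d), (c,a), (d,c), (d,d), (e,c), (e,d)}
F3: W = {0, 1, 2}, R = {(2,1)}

F1, F3

Frame correspondent (Sahlqvist): \forall x \forall y (x R^2 y \to \exists w (yRw \wedge xRw)) — i.e. a generalized confluence (Geach) condition.
F1: condition met.
F2: fails — aR²b but no w with bRw and aRw.
F3: condition met.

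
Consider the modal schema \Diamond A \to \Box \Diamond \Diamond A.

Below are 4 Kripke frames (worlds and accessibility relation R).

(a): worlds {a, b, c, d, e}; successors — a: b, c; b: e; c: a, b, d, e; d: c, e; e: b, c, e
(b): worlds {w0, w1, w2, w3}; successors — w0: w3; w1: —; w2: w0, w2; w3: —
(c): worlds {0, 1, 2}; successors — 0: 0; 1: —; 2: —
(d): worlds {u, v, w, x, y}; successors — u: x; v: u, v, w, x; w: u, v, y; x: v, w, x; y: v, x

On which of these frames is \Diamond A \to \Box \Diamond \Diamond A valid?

Frame correspondent (Sahlqvist): \forall x \forall y \forall z ((xRy \wedge xRz) \to \exists w (y = w \wedge z R^2 w)) — i.e. a generalized confluence (Geach) condition.
(a): fails — cRa, cRb but no w with a=w and bR²w.
(b): fails — w0Rw3, w0Rw3 but no w with w3=w and w3R²w.
(c): satisfies the condition.
(d): fails — vRu, vRu but no t with u=t and uR²t.

(c)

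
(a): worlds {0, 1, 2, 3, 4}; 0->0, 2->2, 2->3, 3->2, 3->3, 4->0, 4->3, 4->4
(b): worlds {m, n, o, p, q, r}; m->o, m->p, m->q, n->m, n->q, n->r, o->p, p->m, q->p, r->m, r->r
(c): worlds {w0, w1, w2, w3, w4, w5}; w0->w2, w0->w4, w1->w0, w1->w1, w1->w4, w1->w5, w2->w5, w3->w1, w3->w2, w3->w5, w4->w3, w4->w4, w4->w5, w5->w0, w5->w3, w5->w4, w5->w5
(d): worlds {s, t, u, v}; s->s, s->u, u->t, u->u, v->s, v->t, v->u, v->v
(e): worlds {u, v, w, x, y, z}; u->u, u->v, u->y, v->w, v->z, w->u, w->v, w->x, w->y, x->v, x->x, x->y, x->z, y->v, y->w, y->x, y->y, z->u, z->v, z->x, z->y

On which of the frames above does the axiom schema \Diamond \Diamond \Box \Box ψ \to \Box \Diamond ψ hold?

(c)

Frame correspondent (Sahlqvist): \forall x \forall y \forall z ((x R^2 y \wedge xRz) \to \exists w (y R^2 w \wedge zRw)) — i.e. a generalized confluence (Geach) condition.
(a): fails — 4R²0, 4R3 but no w with 0R²w and 3Rw.
(b): fails — mR²p, mRp but no w with pR²w and pRw.
(c): holds.
(d): fails — sR²t, sRs but no w with tR²w and sRw.
(e): fails — uR²v, uRv but no t with vR²t and vRt.
Valid on: (c).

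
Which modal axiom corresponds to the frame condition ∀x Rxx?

The condition is reflexivity. The T schema □p → p defines it.
Suppose □p→p is valid. At any x set V(p)={w : Rxw}. Then □p holds at x, so p holds at x, i.e. Rxx.

□p → p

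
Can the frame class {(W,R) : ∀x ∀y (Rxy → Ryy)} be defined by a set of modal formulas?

Definable; □(□r → r) defines it

This is a Sahlqvist condition; the T□ axiom □(□r → r) defines it.
Suppose □(□r→r) is valid. Take Rxy and set V(r)={w : Ryw}. Then at y, □r holds; since □(□r→r) at x, □r→r at y, so r at y, i.e. Ryy.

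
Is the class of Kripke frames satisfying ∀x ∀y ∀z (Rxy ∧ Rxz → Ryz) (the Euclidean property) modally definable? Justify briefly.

This is a Sahlqvist condition; the 5 axiom ◇p → □◇p defines it.
Suppose ◇p→□◇p is valid. Take Rxy, Rxz and set V(p)={y}. Then ◇p at x, so □◇p at x, so ◇p at z, so some w with Rzw has p; w=y, i.e. Rzy. By symmetry of the argument, Ryz.

Yes, by ◇p → □◇p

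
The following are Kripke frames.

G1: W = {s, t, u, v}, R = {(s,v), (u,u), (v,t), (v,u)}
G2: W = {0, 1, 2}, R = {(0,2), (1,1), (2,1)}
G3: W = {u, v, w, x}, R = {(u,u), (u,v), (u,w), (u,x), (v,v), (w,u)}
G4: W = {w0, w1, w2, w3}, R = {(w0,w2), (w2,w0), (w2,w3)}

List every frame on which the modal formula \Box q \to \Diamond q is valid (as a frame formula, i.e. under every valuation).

G2

The schema corresponds to seriality: \forall x \exists y Rxy.
G1: fails — world t has no successor.
G2: holds.
G3: fails — world x has no successor.
G4: fails — world w1 has no successor.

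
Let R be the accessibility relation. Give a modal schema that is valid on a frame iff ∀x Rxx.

The condition is reflexivity. The T schema □p → p defines it.
Suppose □p→p is valid. At any x set V(p)={w : Rxw}. Then □p holds at x, so p holds at x, i.e. Rxx.

□p → p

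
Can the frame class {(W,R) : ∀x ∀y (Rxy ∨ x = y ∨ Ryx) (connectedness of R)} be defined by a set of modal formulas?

No

If a class were modally definable it would be closed under disjoint unions (Goldblatt–Thomason).
Take 2 disjoint single-world reflexive frames: each is trivially connected, but their disjoint union has 2 worlds with no edge between distinct components, so it is not connected.
So the class is not modally definable.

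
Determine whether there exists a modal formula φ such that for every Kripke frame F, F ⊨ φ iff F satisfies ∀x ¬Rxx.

Any modally definable frame class is closed under surjective bounded morphisms.
The 3-cycle (worlds a,b,c with a→b→c→a) is irreflexive, and the map sending every world to a single reflexive point • is a surjective bounded morphism (forth: every edge maps to (•,•); back: every world has a successor). So any modal formula valid on the 3-cycle is also valid on the reflexive point, which is not irreflexive.
So the class is not modally definable.

No — not modally definable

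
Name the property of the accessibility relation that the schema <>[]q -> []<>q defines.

Convergence

Suppose ◇□q→□◇q is valid. Take Rxy, Rxz and set V(q)={w : Ryw}. Then □q at y so ◇□q at x, so □◇q at x, so ◇q at z, giving w with Rzw and Ryw.
Conversely, any frame satisfying forall x forall y forall z (Rxy & Rxz -> exists w (Ryw & Rzw)) validates the schema.
Frame condition: forall x forall y forall z (Rxy & Rxz -> exists w (Ryw & Rzw)).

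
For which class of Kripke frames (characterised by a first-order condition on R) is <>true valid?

◇⊤ holds at w iff w has a successor, so frame-validity of ◇⊤ is exactly seriality. Equivalently via □ψ → ◇ψ:
Suppose □ψ→◇ψ is valid. At any x set V(ψ)=W. Then □ψ at x, so ◇ψ at x, so x has a successor.
Conversely, on a frame with seriality the schema holds at every world under every valuation.
So the correspondent is seriality.

Seriality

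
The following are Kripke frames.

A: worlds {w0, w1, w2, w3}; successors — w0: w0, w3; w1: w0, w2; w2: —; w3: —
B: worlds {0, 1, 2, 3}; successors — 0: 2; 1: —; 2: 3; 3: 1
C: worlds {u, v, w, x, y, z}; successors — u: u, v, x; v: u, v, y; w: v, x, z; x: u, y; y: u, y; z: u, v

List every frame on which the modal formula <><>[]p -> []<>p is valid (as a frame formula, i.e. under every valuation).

Frame correspondent (Sahlqvist): forall x forall y forall z ((x R^2 y & xRz) -> exists w (yRw & zRw)) — i.e. a generalized confluence (Geach) condition.
A: fails — w0R²w0, w0Rw3 but no w with w0Rw and w3Rw.
B: fails — 0R²3, 0R2 but no w with 3Rw and 2Rw.
C: ✓.

C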